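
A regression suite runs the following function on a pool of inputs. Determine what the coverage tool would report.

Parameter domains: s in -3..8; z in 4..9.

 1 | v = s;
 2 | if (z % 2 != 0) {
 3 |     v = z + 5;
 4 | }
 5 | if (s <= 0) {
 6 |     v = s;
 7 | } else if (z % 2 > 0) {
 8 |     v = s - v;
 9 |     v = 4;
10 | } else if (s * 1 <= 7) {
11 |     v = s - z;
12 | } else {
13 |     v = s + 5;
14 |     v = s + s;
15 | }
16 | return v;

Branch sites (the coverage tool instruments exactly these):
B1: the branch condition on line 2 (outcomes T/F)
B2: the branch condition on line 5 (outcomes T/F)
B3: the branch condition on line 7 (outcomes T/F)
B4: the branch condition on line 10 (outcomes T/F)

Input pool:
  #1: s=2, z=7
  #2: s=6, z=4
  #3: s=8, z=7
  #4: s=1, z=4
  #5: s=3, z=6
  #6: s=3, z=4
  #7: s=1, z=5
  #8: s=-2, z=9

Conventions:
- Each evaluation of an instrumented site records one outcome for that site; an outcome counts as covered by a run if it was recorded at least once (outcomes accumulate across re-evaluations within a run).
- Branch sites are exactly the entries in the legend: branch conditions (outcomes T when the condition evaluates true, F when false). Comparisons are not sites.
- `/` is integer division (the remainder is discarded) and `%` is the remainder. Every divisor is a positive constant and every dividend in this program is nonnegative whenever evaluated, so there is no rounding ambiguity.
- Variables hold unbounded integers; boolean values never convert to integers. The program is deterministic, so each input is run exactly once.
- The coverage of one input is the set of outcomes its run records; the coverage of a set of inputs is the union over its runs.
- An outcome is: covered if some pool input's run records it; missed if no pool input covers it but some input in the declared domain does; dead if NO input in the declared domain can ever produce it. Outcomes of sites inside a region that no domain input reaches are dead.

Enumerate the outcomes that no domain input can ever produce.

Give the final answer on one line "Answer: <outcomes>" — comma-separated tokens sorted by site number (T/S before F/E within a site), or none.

running all 72 domain inputs and tallying outcomes:
  reachable outcomes have witnesses, e.g. B1=T (e.g. s=-3, z=5), B1=F (e.g. s=-3, z=4), B2=T (e.g. s=-3, z=4), B2=F (e.g. s=1, z=4)

Answer: none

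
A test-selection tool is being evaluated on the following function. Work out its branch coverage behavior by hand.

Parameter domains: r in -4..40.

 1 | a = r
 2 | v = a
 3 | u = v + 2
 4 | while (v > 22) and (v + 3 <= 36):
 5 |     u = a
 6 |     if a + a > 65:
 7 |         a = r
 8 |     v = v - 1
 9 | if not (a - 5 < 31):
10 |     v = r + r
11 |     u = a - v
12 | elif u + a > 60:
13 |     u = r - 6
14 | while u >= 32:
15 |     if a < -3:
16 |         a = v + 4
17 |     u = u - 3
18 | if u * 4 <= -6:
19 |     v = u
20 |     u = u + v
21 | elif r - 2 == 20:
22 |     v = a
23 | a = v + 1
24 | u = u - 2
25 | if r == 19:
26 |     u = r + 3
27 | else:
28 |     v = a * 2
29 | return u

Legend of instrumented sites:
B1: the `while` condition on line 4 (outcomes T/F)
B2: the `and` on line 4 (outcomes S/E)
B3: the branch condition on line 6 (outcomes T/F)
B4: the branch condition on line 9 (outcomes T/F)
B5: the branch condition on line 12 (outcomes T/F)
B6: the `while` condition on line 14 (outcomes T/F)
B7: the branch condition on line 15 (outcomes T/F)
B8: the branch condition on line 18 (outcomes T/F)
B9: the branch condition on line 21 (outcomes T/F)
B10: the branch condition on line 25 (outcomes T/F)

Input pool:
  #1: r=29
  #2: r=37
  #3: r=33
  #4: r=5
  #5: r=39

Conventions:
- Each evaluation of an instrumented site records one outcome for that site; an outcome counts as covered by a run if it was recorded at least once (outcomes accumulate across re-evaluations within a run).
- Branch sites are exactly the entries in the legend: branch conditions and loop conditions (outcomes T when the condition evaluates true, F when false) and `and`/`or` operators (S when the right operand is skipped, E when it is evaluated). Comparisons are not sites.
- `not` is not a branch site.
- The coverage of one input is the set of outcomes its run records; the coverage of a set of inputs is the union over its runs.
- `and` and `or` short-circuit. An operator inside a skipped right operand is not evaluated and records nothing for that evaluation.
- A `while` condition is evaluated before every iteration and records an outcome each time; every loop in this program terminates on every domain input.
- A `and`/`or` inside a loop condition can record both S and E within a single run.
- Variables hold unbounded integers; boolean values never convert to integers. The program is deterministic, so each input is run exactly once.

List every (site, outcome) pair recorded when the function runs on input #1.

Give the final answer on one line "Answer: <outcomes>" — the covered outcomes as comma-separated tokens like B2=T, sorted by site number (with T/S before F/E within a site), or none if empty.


Simulating input #1 (r=29) step by step:
  B2->E, B1->T, B3->F, B2->E, B1->T, B3->F, B2->E, B1->T, B3->F, B2->E
  B1->T, B3->F, B2->E, B1->T, B3->F, B2->E, B1->T, B3->F, B2->E, B1->T
  B3->F, B2->S, B1->F, B4->F, B5->F, B6->F, B8->F, B9->F, B10->F
distinct outcomes covered: B1=T, B1=F, B2=S, B2=E, B3=F, B4=F, B5=F, B6=F, B8=F, B9=F, B10=F
Answer: B1=T, B1=F, B2=S, B2=E, B3=F, B4=F, B5=F, B6=F, B8=F, B9=F, B10=F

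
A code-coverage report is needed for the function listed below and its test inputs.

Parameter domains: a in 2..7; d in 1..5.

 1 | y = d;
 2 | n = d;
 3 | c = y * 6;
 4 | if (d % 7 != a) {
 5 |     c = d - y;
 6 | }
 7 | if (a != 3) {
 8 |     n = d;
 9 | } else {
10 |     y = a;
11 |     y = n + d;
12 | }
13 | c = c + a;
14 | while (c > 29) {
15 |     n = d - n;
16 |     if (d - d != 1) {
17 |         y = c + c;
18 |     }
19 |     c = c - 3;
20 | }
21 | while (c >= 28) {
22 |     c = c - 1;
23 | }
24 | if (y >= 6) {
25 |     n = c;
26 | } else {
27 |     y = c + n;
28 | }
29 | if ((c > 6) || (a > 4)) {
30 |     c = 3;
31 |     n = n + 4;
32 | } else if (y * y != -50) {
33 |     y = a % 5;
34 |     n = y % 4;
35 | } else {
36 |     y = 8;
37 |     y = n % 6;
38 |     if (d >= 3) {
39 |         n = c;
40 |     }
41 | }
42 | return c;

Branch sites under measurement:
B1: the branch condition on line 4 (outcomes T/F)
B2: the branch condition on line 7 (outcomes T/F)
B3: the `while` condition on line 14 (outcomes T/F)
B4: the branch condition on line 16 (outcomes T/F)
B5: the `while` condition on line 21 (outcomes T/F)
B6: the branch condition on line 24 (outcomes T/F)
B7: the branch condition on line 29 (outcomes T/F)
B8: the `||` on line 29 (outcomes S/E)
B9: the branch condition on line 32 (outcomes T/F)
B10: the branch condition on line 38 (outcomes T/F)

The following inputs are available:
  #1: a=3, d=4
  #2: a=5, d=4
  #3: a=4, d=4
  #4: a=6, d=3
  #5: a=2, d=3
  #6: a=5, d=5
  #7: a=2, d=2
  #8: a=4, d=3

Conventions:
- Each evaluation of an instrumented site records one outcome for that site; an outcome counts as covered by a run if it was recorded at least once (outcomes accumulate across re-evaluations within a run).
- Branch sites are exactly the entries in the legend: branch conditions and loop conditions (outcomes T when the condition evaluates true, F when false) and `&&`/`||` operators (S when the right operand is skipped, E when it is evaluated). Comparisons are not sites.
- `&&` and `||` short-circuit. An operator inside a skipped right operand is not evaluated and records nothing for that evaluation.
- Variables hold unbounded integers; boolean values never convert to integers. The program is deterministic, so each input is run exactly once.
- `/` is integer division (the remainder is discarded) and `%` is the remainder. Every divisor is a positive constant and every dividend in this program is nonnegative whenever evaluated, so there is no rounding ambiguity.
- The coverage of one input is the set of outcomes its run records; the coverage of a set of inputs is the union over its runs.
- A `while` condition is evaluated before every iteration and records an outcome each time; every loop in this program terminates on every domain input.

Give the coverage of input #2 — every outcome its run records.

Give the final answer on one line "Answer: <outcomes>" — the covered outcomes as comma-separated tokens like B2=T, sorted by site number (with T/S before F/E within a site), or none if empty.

Tracing the run of input #2 (a=5, d=4):
  B1->T, B2->T, B3->F, B5->F, B6->F, B8->E, B7->T
deduplicating events, the covered set is: B1=T, B2=T, B3=F, B5=F, B6=F, B7=T, B8=E

Answer: B1=T, B2=T, B3=F, B5=F, B6=F, B7=T, B8=E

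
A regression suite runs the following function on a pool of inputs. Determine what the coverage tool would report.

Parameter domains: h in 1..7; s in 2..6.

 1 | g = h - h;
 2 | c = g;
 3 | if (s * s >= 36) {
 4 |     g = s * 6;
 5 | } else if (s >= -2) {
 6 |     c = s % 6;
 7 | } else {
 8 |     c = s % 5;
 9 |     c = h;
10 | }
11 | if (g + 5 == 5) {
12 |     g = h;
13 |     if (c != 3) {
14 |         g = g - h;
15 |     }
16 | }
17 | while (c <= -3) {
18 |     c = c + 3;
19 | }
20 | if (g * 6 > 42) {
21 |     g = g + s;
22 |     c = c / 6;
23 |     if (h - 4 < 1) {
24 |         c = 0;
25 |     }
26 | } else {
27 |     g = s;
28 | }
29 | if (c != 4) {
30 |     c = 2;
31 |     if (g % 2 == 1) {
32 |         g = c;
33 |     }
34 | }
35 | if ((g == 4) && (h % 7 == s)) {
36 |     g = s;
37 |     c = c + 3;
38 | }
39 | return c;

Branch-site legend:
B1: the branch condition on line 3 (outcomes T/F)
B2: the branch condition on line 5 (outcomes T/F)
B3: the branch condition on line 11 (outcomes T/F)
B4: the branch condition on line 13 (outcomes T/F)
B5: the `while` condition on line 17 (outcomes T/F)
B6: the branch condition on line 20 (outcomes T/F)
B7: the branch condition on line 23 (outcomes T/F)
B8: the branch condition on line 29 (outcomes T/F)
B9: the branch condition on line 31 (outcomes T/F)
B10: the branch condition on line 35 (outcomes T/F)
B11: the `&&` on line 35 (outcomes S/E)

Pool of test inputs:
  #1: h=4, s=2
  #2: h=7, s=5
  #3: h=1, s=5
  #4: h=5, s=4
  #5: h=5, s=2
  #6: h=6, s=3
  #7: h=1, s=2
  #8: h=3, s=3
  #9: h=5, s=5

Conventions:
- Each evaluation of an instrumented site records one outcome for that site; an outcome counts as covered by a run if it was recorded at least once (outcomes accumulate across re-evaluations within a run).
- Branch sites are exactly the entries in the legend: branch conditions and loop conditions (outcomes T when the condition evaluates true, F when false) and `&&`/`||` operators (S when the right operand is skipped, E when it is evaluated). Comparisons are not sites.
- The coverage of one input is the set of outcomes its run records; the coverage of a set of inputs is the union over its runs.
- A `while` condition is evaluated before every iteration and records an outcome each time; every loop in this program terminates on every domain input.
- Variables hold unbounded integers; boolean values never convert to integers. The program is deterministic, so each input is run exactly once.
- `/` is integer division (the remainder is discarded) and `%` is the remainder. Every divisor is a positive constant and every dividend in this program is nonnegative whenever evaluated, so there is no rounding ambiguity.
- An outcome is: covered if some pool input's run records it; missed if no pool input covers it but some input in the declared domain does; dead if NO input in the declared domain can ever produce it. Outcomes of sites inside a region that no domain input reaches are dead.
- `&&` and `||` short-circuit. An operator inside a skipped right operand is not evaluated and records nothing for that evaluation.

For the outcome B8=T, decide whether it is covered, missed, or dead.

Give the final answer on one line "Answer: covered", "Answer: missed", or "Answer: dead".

B8=T is recorded by pool input(s) 1, 2, 3, 5, 6, 7, 8, 9 -> covered

Answer: covered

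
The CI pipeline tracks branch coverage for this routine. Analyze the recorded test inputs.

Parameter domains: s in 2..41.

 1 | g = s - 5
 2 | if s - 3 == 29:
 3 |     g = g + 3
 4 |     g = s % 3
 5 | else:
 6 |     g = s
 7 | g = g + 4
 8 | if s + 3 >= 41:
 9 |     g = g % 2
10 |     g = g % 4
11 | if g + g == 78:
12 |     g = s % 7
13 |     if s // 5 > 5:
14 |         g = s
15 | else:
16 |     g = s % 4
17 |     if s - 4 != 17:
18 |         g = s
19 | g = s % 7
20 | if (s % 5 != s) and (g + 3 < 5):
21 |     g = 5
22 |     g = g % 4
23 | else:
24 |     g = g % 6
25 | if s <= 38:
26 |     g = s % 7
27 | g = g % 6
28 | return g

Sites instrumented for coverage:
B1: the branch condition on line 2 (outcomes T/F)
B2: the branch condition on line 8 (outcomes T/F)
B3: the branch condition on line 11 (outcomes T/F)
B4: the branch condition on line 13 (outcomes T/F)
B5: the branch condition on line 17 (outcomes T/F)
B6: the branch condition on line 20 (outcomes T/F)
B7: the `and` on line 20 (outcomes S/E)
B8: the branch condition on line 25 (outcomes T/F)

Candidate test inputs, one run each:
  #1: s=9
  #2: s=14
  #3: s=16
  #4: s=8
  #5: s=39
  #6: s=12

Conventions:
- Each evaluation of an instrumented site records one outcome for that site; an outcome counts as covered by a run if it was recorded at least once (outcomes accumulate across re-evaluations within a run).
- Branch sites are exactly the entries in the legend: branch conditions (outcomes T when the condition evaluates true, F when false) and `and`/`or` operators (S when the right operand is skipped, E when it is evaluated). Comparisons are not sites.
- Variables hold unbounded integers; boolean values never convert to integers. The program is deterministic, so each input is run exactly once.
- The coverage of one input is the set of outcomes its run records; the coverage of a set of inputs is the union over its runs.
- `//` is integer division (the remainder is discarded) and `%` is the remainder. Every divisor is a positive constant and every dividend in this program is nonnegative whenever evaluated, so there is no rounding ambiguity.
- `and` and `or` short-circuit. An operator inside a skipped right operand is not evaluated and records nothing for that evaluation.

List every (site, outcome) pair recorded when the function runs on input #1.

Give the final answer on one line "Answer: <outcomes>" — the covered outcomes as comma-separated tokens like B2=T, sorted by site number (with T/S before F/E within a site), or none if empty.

Running input #1 (s=9), event by event:
  B1->F, B2->F, B3->F, B5->T, B7->E, B6->F, B8->T
as a set, this run covers: B1=F, B2=F, B3=F, B5=T, B6=F, B7=E, B8=T

Answer: B1=F, B2=F, B3=F, B5=T, B6=F, B7=E, B8=T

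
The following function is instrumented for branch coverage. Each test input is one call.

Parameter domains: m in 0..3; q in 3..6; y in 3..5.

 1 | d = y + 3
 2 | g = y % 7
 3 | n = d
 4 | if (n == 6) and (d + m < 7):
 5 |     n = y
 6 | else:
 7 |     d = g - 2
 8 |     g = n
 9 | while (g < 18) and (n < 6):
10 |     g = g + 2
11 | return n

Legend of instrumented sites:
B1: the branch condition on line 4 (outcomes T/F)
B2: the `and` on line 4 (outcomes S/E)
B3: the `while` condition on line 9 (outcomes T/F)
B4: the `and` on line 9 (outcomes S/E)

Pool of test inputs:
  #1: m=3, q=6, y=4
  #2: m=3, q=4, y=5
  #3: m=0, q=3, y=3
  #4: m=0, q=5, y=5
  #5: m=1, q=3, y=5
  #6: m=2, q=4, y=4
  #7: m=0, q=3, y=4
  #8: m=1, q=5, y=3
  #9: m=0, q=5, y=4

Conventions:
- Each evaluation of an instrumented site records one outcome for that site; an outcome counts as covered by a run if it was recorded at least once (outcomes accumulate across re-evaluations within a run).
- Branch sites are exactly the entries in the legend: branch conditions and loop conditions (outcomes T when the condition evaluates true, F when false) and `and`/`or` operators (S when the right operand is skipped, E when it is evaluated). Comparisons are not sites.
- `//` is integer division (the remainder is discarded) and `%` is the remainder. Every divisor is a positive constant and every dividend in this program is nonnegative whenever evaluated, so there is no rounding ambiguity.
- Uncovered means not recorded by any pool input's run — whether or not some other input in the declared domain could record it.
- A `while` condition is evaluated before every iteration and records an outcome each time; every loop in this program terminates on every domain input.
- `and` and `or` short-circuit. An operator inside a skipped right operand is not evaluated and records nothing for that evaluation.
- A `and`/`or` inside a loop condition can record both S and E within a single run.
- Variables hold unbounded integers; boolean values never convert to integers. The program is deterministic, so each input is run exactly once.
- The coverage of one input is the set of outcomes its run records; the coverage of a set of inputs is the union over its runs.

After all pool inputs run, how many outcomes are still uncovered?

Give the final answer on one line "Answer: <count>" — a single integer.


#1 (m=3, q=6, y=4) -> B2->S, B1->F, B4->E, B3->F; covered: B1=F, B2=S, B3=F, B4=E
#2 (m=3, q=4, y=5) -> B2->S, B1->F, B4->E, B3->F; covered: B1=F, B2=S, B3=F, B4=E
#3 (m=0, q=3, y=3) -> B2->E, B1->T, B4->E, B3->T, B4->E, B3->T, B4->E, B3->T, B4->E, B3->T, B4->E, B3->T, B4->E, B3->T, ...; covered: B1=T, B2=E, B3=T, B3=F, B4=S, B4=E
#4 (m=0, q=5, y=5) -> B2->S, B1->F, B4->E, B3->F; covered: B1=F, B2=S, B3=F, B4=E
#5 (m=1, q=3, y=5) -> B2->S, B1->F, B4->E, B3->F; covered: B1=F, B2=S, B3=F, B4=E
#6 (m=2, q=4, y=4) -> B2->S, B1->F, B4->E, B3->F; covered: B1=F, B2=S, B3=F, B4=E
#7 (m=0, q=3, y=4) -> B2->S, B1->F, B4->E, B3->F; covered: B1=F, B2=S, B3=F, B4=E
#8 (m=1, q=5, y=3) -> B2->E, B1->F, B4->E, B3->F; covered: B1=F, B2=E, B3=F, B4=E
#9 (m=0, q=5, y=4) -> B2->S, B1->F, B4->E, B3->F; covered: B1=F, B2=S, B3=F, B4=E
union over the pool: B1=T, B1=F, B2=S, B2=E, B3=T, B3=F, B4=S, B4=E
uncovered (0 of 8): none
Answer: 0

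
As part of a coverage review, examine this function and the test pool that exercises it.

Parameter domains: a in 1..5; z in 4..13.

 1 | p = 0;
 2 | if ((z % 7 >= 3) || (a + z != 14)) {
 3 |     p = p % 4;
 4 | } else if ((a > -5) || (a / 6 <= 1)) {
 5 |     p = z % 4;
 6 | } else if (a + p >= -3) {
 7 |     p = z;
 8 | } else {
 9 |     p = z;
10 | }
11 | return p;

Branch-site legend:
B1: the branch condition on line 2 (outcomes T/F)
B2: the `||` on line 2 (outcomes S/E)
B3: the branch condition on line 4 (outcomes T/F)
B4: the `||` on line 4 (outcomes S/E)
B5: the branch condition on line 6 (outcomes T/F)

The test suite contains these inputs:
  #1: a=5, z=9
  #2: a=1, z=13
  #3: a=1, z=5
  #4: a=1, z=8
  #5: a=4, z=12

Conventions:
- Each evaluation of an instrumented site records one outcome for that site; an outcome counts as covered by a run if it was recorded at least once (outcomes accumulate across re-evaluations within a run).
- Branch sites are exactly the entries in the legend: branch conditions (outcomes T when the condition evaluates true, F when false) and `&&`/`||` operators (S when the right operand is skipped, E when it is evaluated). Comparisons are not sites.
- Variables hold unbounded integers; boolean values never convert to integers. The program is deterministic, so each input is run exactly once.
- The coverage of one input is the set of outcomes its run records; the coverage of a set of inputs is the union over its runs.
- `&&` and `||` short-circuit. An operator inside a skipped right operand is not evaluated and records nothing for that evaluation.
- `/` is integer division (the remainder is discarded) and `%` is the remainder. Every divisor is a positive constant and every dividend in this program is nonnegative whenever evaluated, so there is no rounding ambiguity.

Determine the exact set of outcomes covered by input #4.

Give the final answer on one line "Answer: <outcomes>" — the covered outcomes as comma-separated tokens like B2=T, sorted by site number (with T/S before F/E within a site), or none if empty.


Running input #4 (a=1, z=8), event by event:
  B2->E, B1->T
as a set, this run covers: B1=T, B2=E
Answer: B1=T, B2=E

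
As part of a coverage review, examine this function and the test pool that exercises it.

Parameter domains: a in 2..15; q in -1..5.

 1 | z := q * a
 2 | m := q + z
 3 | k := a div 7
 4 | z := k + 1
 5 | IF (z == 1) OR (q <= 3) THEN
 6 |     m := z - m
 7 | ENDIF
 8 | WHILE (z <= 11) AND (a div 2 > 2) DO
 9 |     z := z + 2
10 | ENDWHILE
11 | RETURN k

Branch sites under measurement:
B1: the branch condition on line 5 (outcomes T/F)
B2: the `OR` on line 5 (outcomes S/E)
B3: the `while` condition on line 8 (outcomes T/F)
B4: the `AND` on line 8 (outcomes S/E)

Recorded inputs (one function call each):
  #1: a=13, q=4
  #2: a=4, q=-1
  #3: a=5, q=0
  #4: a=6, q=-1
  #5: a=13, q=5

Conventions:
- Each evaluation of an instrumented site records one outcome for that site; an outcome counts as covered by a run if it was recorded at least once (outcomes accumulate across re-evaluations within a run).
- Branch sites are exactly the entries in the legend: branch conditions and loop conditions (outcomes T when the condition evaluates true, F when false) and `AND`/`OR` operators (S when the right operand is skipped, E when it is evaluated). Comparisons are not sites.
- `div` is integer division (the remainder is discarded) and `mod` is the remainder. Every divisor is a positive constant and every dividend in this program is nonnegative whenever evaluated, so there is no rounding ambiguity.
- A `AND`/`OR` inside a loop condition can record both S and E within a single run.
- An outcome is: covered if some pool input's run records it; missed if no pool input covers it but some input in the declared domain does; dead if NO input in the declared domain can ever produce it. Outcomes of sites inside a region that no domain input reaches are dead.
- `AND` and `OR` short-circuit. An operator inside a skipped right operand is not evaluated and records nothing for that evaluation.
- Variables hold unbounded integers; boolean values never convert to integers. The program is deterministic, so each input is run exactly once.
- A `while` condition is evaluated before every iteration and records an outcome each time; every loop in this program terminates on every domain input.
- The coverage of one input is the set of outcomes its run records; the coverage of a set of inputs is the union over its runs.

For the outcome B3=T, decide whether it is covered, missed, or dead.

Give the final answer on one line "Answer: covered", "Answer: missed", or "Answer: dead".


B3=T is recorded by pool input(s) 1, 4, 5 -> covered
Answer: covered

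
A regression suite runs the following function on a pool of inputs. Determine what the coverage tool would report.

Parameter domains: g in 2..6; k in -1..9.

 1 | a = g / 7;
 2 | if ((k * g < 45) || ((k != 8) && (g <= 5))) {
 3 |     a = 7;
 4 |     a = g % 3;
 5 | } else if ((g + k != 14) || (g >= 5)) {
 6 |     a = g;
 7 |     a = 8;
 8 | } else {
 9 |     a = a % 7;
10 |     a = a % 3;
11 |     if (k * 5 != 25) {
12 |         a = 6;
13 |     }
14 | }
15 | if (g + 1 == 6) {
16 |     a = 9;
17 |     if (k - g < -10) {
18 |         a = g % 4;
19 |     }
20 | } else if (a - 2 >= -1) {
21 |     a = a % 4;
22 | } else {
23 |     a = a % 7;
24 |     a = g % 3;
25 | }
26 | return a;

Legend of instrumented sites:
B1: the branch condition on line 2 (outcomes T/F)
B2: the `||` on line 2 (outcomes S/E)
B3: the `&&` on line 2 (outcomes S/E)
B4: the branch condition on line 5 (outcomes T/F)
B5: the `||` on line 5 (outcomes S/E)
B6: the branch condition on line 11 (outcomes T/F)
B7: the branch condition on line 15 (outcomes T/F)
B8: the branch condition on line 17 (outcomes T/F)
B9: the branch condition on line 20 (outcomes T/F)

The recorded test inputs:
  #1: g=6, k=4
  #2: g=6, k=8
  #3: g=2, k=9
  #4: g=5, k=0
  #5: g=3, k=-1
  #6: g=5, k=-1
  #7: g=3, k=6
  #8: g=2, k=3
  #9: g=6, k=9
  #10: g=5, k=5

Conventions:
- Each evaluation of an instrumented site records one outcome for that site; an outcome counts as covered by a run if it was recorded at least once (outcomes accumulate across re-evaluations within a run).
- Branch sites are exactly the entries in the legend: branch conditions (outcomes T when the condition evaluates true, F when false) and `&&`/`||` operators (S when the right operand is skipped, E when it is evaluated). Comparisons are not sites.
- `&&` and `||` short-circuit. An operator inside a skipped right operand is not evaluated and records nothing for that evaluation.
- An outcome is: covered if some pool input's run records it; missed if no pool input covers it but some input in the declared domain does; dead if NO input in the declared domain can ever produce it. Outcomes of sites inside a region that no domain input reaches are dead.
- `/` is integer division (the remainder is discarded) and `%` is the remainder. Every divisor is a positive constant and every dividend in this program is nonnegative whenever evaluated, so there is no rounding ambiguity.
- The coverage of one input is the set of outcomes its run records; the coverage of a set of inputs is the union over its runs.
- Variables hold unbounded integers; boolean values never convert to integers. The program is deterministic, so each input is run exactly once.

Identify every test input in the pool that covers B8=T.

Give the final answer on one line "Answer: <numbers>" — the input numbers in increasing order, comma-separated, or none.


input #1 (g=6, k=4): never hits B8=T
input #2 (g=6, k=8): never hits B8=T
input #3 (g=2, k=9): never hits B8=T
input #4 (g=5, k=0): never hits B8=T
input #5 (g=3, k=-1): never hits B8=T
input #6 (g=5, k=-1): never hits B8=T
input #7 (g=3, k=6): never hits B8=T
input #8 (g=2, k=3): never hits B8=T
input #9 (g=6, k=9): never hits B8=T
input #10 (g=5, k=5): never hits B8=T
Answer: none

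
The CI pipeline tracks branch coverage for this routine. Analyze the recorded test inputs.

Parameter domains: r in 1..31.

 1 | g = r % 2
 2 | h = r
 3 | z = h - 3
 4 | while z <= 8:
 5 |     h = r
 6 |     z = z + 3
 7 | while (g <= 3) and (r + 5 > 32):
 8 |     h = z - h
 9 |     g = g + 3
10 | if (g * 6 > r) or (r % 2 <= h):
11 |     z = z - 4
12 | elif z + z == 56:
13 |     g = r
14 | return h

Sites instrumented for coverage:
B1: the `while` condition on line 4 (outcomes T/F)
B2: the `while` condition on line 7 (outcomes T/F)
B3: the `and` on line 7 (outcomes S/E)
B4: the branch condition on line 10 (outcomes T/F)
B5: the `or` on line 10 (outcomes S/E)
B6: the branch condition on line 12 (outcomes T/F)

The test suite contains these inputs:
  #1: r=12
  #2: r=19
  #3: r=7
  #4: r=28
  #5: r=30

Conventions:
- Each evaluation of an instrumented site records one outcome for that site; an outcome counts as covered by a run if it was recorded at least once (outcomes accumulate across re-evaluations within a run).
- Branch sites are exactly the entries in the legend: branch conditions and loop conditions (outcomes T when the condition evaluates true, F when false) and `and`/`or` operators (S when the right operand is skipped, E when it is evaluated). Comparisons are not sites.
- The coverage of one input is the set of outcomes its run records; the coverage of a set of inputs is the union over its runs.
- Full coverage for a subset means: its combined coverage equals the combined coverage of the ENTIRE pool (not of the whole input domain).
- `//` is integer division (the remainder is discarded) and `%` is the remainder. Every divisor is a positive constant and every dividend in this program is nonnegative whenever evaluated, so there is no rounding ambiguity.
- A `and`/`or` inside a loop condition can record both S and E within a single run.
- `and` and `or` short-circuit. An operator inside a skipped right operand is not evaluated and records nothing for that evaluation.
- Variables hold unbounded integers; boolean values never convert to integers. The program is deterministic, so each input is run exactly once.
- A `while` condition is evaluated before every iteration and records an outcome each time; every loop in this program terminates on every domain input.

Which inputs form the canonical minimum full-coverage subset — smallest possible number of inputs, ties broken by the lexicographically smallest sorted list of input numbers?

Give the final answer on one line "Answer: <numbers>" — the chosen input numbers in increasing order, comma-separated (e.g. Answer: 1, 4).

test 1 (r=12) hits B1=F, B2=F, B3=E, B4=T, B5=E
test 2 (r=19) hits B1=F, B2=F, B3=E, B4=T, B5=E
test 3 (r=7) hits B1=T, B1=F, B2=F, B3=E, B4=T, B5=E
test 4 (r=28) hits B1=F, B2=T, B2=F, B3=S, B3=E, B4=T, B5=S
test 5 (r=30) hits B1=F, B2=T, B2=F, B3=S, B3=E, B4=T, B5=S
union over all inputs: B1=T, B1=F, B2=T, B2=F, B3=S, B3=E, B4=T, B5=S, B5=E (9 outcomes)
checked all size-1 subsets: none covers 9 outcomes (max 7/9)
size 2: inputs {3, 4} cover all 9 outcomes, and no lexicographically smaller subset of this size does

Answer: 3, 4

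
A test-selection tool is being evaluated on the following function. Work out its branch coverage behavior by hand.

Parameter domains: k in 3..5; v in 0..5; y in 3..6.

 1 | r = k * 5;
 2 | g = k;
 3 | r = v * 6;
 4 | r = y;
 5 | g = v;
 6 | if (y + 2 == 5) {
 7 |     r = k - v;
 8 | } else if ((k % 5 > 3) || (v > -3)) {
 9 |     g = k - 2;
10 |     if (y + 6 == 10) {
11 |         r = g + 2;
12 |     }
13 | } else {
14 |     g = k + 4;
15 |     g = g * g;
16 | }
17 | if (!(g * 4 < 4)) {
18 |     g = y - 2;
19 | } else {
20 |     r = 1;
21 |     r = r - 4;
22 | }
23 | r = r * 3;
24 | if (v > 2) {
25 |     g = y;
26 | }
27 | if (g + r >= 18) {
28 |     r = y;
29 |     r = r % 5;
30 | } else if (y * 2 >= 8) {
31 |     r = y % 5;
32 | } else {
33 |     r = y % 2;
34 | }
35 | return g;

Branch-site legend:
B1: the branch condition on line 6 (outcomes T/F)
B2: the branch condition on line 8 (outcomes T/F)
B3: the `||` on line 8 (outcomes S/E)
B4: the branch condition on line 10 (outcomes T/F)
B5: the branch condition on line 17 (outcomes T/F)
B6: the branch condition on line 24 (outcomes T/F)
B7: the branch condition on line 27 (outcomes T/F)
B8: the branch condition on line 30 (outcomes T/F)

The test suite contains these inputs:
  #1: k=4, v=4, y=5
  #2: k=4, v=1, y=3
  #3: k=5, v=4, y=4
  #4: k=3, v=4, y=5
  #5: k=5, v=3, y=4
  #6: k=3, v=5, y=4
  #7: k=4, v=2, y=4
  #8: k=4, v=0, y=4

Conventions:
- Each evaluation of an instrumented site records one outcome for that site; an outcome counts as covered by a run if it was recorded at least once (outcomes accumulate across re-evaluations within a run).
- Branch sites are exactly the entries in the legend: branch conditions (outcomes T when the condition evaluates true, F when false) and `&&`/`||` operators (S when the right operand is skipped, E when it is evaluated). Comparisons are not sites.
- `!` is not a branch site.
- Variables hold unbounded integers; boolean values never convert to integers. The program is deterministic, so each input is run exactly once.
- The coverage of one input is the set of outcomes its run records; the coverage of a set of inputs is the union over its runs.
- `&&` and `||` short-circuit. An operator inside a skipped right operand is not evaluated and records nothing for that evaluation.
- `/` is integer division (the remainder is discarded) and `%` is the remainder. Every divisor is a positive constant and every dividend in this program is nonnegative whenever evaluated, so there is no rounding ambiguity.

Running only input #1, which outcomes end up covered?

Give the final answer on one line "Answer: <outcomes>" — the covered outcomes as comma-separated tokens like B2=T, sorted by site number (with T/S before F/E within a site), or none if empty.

Running input #1 (k=4, v=4, y=5), event by event:
  B1->F, B3->S, B2->T, B4->F, B5->T, B6->T, B7->T
distinct outcomes covered: B1=F, B2=T, B3=S, B4=F, B5=T, B6=T, B7=T

Answer: B1=F, B2=T, B3=S, B4=F, B5=T, B6=T, B7=T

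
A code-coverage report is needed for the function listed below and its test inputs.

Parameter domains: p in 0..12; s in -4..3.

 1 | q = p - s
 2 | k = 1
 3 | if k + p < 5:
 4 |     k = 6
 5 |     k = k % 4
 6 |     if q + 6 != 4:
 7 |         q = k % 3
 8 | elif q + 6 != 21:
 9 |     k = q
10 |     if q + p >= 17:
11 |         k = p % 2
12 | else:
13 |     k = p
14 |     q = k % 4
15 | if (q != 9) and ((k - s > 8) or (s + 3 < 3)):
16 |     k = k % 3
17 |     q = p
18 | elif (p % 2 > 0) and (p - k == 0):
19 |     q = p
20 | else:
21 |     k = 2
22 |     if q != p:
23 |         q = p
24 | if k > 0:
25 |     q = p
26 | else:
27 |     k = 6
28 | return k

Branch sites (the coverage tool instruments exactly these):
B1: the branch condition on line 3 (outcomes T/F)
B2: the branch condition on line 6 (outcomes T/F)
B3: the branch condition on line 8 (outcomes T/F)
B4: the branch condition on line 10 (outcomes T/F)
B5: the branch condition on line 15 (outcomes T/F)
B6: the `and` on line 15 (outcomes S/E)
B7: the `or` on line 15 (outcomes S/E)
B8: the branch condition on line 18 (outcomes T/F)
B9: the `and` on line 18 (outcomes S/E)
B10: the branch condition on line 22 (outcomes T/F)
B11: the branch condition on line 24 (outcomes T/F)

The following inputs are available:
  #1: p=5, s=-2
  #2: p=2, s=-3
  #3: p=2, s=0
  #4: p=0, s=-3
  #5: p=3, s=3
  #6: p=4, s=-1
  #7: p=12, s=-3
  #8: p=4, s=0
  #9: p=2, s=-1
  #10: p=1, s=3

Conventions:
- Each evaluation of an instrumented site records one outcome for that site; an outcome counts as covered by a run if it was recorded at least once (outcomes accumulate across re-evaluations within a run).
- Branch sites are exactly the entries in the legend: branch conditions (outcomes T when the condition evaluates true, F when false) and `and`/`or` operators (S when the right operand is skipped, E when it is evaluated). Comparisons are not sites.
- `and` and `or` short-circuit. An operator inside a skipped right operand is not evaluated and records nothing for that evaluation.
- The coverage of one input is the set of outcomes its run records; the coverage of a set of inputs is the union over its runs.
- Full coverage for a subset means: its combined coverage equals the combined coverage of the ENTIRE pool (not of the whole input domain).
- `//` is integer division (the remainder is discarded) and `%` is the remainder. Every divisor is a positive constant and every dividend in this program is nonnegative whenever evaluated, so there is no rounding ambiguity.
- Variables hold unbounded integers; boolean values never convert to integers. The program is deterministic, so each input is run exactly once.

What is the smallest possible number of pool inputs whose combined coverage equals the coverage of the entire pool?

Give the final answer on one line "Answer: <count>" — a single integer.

#1 (p=5, s=-2) -> B1->F, B3->T, B4->F, B6->E, B7->S, B5->T, B11->T; covered: B1=F, B3=T, B4=F, B5=T, B6=E, B7=S, B11=T
#2 (p=2, s=-3) -> B1->T, B2->T, B6->E, B7->E, B5->T, B11->T; covered: B1=T, B2=T, B5=T, B6=E, B7=E, B11=T
#3 (p=2, s=0) -> B1->T, B2->T, B6->E, B7->E, B5->F, B9->S, B8->F, B10->F, B11->T; covered: B1=T, B2=T, B5=F, B6=E, B7=E, B8=F, B9=S, B10=F, B11=T
#4 (p=0, s=-3) -> B1->T, B2->T, B6->E, B7->E, B5->T, B11->T; covered: B1=T, B2=T, B5=T, B6=E, B7=E, B11=T
#5 (p=3, s=3) -> B1->T, B2->T, B6->E, B7->E, B5->F, B9->E, B8->F, B10->T, B11->T; covered: B1=T, B2=T, B5=F, B6=E, B7=E, B8=F, B9=E, B10=T, B11=T
#6 (p=4, s=-1) -> B1->F, B3->T, B4->F, B6->E, B7->E, B5->T, B11->T; covered: B1=F, B3=T, B4=F, B5=T, B6=E, B7=E, B11=T
#7 (p=12, s=-3) -> B1->F, B3->F, B6->E, B7->S, B5->T, B11->F; covered: B1=F, B3=F, B5=T, B6=E, B7=S, B11=F
#8 (p=4, s=0) -> B1->F, B3->T, B4->F, B6->E, B7->E, B5->F, B9->S, B8->F, B10->F, B11->T; covered: B1=F, B3=T, B4=F, B5=F, B6=E, B7=E, B8=F, B9=S, B10=F, B11=T
#9 (p=2, s=-1) -> B1->T, B2->T, B6->E, B7->E, B5->T, B11->T; covered: B1=T, B2=T, B5=T, B6=E, B7=E, B11=T
#10 (p=1, s=3) -> B1->T, B2->F, B6->E, B7->E, B5->F, B9->E, B8->F, B10->T, B11->T; covered: B1=T, B2=F, B5=F, B6=E, B7=E, B8=F, B9=E, B10=T, B11=T
union over all inputs: B1=T, B1=F, B2=T, B2=F, B3=T, B3=F, B4=F, B5=T, B5=F, B6=E, B7=S, B7=E, B8=F, B9=S, B9=E, B10=T, B10=F, B11=T, B11=F (19 outcomes)
checked all size-1 subsets: none covers 19 outcomes (max 10/19)
checked all size-2 subsets: none covers 19 outcomes (max 14/19)
checked all size-3 subsets: none covers 19 outcomes (max 18/19)
size 4: inputs {1, 3, 7, 10} cover all 19 outcomes, and no lexicographically smaller subset of this size does

Answer: 4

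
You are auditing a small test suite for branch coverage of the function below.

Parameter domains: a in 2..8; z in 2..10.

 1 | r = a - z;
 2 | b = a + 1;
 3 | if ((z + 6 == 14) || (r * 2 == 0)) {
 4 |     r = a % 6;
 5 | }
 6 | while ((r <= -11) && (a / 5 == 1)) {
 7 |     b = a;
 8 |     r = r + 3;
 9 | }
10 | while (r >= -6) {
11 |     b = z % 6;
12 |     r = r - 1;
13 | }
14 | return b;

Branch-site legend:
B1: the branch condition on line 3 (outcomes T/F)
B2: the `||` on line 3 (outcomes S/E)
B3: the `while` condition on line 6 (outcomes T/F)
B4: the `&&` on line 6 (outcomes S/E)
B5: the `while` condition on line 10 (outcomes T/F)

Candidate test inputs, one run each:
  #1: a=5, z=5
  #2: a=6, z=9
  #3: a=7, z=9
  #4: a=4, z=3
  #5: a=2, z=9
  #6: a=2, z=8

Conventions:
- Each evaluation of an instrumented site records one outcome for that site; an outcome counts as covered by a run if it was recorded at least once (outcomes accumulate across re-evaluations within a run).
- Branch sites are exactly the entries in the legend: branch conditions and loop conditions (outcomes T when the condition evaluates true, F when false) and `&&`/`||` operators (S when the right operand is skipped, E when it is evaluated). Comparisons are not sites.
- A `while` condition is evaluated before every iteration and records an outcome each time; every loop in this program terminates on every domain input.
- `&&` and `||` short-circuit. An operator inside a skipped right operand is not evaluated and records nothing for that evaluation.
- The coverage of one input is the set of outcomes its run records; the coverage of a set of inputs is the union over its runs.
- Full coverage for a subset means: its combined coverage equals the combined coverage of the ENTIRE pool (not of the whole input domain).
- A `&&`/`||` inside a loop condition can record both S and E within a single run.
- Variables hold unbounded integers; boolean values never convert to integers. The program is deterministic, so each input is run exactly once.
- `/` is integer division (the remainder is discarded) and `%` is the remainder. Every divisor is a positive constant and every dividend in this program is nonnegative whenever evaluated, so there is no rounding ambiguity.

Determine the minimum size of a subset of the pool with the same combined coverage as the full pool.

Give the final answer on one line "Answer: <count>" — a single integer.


input #1 (a=5, z=5): covers B1=T, B2=E, B3=F, B4=S, B5=T, B5=F
input #2 (a=6, z=9): covers B1=F, B2=E, B3=F, B4=S, B5=T, B5=F
input #3 (a=7, z=9): covers B1=F, B2=E, B3=F, B4=S, B5=T, B5=F
input #4 (a=4, z=3): covers B1=F, B2=E, B3=F, B4=S, B5=T, B5=F
input #5 (a=2, z=9): covers B1=F, B2=E, B3=F, B4=S, B5=F
input #6 (a=2, z=8): covers B1=T, B2=S, B3=F, B4=S, B5=T, B5=F
the full pool covers 8 outcomes: B1=T, B1=F, B2=S, B2=E, B3=F, B4=S, B5=T, B5=F
every size-1 subset falls short of the 8 outcomes (best: 6/8)
at size 2, {2, 6} reaches all 8 outcomes; every lexicographically earlier size-2 subset fails
Answer: 2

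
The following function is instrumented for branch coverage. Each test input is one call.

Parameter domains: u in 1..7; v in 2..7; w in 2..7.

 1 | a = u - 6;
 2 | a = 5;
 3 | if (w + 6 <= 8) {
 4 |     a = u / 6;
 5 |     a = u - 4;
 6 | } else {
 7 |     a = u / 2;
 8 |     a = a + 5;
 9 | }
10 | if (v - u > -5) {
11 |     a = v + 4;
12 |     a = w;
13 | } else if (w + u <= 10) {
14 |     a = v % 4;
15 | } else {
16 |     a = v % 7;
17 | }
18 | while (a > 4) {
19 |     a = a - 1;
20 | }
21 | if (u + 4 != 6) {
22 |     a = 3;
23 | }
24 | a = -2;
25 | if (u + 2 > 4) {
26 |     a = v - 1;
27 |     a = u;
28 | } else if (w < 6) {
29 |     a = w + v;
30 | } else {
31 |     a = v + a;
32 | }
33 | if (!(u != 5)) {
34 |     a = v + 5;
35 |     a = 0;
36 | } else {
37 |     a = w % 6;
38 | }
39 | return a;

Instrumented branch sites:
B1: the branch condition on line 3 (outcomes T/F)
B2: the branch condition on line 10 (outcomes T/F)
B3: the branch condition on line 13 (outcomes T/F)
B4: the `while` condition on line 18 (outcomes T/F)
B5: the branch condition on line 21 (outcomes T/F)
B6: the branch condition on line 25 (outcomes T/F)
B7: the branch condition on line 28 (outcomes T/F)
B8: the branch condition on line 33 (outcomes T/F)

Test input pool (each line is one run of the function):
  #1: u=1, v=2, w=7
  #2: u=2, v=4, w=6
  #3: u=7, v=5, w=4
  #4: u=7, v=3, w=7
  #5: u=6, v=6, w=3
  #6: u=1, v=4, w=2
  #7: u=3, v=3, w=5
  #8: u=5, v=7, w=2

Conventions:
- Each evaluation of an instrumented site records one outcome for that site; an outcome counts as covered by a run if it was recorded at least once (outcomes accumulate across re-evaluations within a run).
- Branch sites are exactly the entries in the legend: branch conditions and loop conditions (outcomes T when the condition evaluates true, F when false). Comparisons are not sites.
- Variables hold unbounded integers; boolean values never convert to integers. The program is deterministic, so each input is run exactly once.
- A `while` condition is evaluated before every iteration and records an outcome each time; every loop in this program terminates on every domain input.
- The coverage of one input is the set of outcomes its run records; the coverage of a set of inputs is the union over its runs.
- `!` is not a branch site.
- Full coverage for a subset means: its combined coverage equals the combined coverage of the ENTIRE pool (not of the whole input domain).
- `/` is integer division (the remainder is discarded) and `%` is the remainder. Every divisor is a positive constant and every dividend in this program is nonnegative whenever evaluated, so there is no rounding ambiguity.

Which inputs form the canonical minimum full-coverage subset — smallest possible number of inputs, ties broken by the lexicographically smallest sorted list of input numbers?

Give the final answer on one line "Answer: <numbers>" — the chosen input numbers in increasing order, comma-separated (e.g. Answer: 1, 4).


run #1 (u=1, v=2, w=7) runs B1->F, B2->T, B4->T, B4->T, B4->T, B4->F, B5->T, B6->F, B7->F, B8->F; records B1=F, B2=T, B4=T, B4=F, B5=T, B6=F, B7=F, B8=F
run #2 (u=2, v=4, w=6) runs B1->F, B2->T, B4->T, B4->T, B4->F, B5->F, B6->F, B7->F, B8->F; records B1=F, B2=T, B4=T, B4=F, B5=F, B6=F, B7=F, B8=F
run #3 (u=7, v=5, w=4) runs B1->F, B2->T, B4->F, B5->T, B6->T, B8->F; records B1=F, B2=T, B4=F, B5=T, B6=T, B8=F
run #4 (u=7, v=3, w=7) runs B1->F, B2->T, B4->T, B4->T, B4->T, B4->F, B5->T, B6->T, B8->F; records B1=F, B2=T, B4=T, B4=F, B5=T, B6=T, B8=F
run #5 (u=6, v=6, w=3) runs B1->F, B2->T, B4->F, B5->T, B6->T, B8->F; records B1=F, B2=T, B4=F, B5=T, B6=T, B8=F
run #6 (u=1, v=4, w=2) runs B1->T, B2->T, B4->F, B5->T, B6->F, B7->T, B8->F; records B1=T, B2=T, B4=F, B5=T, B6=F, B7=T, B8=F
run #7 (u=3, v=3, w=5) runs B1->F, B2->T, B4->T, B4->F, B5->T, B6->T, B8->F; records B1=F, B2=T, B4=T, B4=F, B5=T, B6=T, B8=F
run #8 (u=5, v=7, w=2) runs B1->T, B2->T, B4->F, B5->T, B6->T, B8->T; records B1=T, B2=T, B4=F, B5=T, B6=T, B8=T
together the pool reaches 13 outcomes: B1=T, B1=F, B2=T, B4=T, B4=F, B5=T, B5=F, B6=T, B6=F, B7=T, B7=F, B8=T, B8=F
checked all size-1 subsets: none covers 13 outcomes (max 8/13)
checked all size-2 subsets: none covers 13 outcomes (max 12/13)
the canonical winner is {2, 6, 8}: size 3, full 13-outcome coverage, earliest index list among size-3 covers
Answer: 2, 6, 8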